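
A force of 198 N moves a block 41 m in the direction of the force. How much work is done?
W = F·d = (198)(41) = 8118 J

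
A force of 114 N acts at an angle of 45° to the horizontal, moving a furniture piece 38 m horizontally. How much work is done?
W = F·d·cosθ = (114)(38)cos(45°) = 3063 J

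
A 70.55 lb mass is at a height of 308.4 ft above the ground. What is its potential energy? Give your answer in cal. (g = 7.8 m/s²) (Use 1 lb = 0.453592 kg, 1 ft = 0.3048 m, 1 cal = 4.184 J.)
Convert to SI: m = 32.0009 kg, h = 94.0003 m
PE = mgh = (32.0009)(7.8)(94.0003) = 23463.2 J = 5608 cal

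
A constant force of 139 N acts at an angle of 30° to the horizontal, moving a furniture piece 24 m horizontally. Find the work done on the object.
W = F·d·cosθ = (139)(24)cos(30°) = 2889 J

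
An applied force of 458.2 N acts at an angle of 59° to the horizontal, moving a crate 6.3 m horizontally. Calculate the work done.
W = F·d·cosθ = (458.2)(6.3)cos(59°) = 1487 J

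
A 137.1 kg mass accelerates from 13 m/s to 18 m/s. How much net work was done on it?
W = ΔKE = ½m(v₂² − v₁²) = ½(137.1)(18² − 13²) = 10625.25 J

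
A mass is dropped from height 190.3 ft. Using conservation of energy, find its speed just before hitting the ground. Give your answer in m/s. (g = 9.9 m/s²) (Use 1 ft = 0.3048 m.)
Convert to SI: h = 58.0034 m
mgh = ½mv² ⇒ v = √(2gh) = √(2·9.9·58.0034) = 33.89 m/s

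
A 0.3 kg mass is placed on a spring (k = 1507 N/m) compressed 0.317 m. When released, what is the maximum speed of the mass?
½kx² = ½mv² ⇒ v = x√(k/m) = (0.317)√(1507/0.3) = 22.47 m/s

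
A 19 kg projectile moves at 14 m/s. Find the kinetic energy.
KE = ½mv² = ½(19)(14)² = 1862.0 J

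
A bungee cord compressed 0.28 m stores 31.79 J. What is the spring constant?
k = 2·PE/x² = 2·31.79/(0.28)² = 811.0 N/m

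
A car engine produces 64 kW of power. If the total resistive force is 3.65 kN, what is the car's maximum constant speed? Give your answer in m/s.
Convert to SI: F = 3650.0 N
P = Fv ⇒ v = P/F = 64000 W/3650.0 N = 17.53 m/s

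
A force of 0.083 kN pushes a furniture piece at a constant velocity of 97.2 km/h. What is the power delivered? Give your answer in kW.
Convert to SI: F = 83.0 N, v = 27.0 m/s
P = Fv = (83.0)(27.0) = 2241.0 W = 2.241 kW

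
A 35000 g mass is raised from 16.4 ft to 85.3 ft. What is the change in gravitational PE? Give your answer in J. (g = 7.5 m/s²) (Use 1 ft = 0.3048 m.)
Convert to SI: m = 35.0 kg, Δh = 21.0007 m
ΔPE = mgΔh = (35.0)(7.5)(21.0007) = 5513 J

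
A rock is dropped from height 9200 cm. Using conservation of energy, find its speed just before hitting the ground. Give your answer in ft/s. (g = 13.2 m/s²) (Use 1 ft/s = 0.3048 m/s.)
Convert to SI: h = 92.0 m
mgh = ½mv² ⇒ v = √(2gh) = √(2·13.2·92.0) = 49.2829 m/s = 161.7 ft/s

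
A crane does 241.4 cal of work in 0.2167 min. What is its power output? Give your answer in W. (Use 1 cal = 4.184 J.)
Convert to SI: W = 1010.02 J, t = 13.002 s
P = W/t = 1010.02/13.002 = 77.68 W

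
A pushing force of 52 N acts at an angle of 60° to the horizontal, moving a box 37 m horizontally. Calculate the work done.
W = F·d·cosθ = (52)(37)cos(60°) = 962.0 J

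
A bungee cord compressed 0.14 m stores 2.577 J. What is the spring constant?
k = 2·PE/x² = 2·2.577/(0.14)² = 263.0 N/m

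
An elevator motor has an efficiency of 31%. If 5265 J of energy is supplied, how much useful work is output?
W_out = η·W_in = 0.31·5265 = 1632.15 J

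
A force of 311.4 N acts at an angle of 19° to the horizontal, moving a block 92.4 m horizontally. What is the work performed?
W = F·d·cosθ = (311.4)(92.4)cos(19°) = 27210 J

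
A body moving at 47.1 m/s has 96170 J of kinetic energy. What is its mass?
m = 2·KE/v² = 2·96170/(47.1)² = 86.7 kg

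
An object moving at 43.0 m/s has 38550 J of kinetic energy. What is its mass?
m = 2·KE/v² = 2·38550/(43.0)² = 41.7 kg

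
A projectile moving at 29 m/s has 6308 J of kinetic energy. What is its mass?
m = 2·KE/v² = 2·6308/(29)² = 15.0 kg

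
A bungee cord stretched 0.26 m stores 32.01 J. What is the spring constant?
k = 2·PE/x² = 2·32.01/(0.26)² = 947.0 N/m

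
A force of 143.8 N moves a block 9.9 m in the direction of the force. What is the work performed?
W = F·d = (143.8)(9.9) = 1424 J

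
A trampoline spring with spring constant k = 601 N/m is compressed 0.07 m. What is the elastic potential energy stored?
PE = ½kx² = ½(601)(0.07)² = 1.472 J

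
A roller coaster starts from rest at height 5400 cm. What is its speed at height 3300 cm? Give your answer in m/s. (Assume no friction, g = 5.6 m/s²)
Convert to SI: h₁−h₂ = 21.0 m
mgh₁ = mgh₂ + ½mv² ⇒ v = √(2g(h₁−h₂)) = √(2·5.6·21.0) = 15.34 m/s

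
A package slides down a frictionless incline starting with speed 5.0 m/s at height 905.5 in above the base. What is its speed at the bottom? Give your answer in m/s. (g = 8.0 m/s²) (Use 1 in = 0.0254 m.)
Convert to SI: v₀ = 5.0 m/s, h = 22.9997 m
½mv₀² + mgh = ½mv² ⇒ v = √(v₀² + 2gh) = √(5.0² + 2·8.0·22.9997) = 19.82 m/s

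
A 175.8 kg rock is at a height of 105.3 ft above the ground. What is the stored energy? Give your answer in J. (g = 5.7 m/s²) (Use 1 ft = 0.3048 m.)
Convert to SI: m = 175.8 kg, h = 32.0954 m
PE = mgh = (175.8)(5.7)(32.0954) = 32160 J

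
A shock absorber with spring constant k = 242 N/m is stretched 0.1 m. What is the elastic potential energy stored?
PE = ½kx² = ½(242)(0.1)² = 1.21 J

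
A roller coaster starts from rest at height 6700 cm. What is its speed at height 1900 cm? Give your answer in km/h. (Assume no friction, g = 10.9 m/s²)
Convert to SI: h₁−h₂ = 48.0 m
mgh₁ = mgh₂ + ½mv² ⇒ v = √(2g(h₁−h₂)) = √(2·10.9·48.0) = 32.3481 m/s = 116.5 km/h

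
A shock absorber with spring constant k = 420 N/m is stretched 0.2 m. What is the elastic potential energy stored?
PE = ½kx² = ½(420)(0.2)² = 8.4 J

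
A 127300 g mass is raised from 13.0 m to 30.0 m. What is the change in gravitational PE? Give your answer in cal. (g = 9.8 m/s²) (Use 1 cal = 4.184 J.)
Convert to SI: m = 127.3 kg, Δh = 17.0 m
ΔPE = mgΔh = (127.3)(9.8)(17.0) = 21208.2 J = 5069 cal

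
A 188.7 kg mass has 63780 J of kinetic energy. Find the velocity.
v = √(2·KE/m) = √(2·63780/188.7) = 26.0 m/s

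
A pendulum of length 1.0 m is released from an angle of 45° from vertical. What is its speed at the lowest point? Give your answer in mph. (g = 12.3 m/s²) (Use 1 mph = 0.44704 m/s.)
h = L(1 − cosθ) = 1.0(1 − cos45°) = 0.292893 m
v = √(2gh) = √(2·12.3·0.292893) = 2.68425 m/s = 6.004 mph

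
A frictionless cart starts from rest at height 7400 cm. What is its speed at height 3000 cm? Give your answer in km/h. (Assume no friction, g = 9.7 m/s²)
Convert to SI: h₁−h₂ = 44.0 m
mgh₁ = mgh₂ + ½mv² ⇒ v = √(2g(h₁−h₂)) = √(2·9.7·44.0) = 29.2164 m/s = 105.2 km/h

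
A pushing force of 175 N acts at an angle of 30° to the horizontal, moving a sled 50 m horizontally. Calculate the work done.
W = F·d·cosθ = (175)(50)cos(30°) = 7578 J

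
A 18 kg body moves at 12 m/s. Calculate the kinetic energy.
KE = ½mv² = ½(18)(12)² = 1296.0 J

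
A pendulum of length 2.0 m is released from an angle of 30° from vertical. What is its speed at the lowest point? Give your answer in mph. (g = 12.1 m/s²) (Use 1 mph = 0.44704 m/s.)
h = L(1 − cosθ) = 2.0(1 − cos30°) = 0.267949 m
v = √(2gh) = √(2·12.1·0.267949) = 2.54644 m/s = 5.696 mph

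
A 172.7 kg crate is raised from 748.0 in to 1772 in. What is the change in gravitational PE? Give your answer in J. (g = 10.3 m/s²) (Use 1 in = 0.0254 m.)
Convert to SI: m = 172.7 kg, Δh = 26.0096 m
ΔPE = mgΔh = (172.7)(10.3)(26.0096) = 46270 J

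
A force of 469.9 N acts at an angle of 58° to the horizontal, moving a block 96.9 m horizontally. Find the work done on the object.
W = F·d·cosθ = (469.9)(96.9)cos(58°) = 24130 J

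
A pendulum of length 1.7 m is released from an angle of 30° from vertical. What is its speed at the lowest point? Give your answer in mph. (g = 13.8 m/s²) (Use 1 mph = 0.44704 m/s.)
h = L(1 − cosθ) = 1.7(1 − cos30°) = 0.227757 m
v = √(2gh) = √(2·13.8·0.227757) = 2.50721 m/s = 5.608 mph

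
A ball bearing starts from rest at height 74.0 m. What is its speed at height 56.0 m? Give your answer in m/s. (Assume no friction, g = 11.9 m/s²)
mgh₁ = mgh₂ + ½mv² ⇒ v = √(2g(h₁−h₂)) = √(2·11.9·18.0) = 20.7 m/s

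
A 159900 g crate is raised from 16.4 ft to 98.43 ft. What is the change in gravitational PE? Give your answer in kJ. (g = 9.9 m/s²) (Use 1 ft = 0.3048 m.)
Convert to SI: m = 159.9 kg, Δh = 25.0027 m
ΔPE = mgΔh = (159.9)(9.9)(25.0027) = 39579.6 J = 39.58 kJ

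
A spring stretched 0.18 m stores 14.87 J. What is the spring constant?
k = 2·PE/x² = 2·14.87/(0.18)² = 917.9 N/m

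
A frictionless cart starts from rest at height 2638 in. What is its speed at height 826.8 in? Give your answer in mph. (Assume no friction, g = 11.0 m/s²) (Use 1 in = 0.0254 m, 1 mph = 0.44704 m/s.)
Convert to SI: h₁−h₂ = 46.0045 m
mgh₁ = mgh₂ + ½mv² ⇒ v = √(2g(h₁−h₂)) = √(2·11.0·46.0045) = 31.8135 m/s = 71.16 mph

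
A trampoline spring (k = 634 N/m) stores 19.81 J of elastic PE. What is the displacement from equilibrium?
x = √(2·PE/k) = √(2·19.81/634) = 0.25 m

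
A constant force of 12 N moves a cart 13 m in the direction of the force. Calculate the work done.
W = F·d = (12)(13) = 156.0 J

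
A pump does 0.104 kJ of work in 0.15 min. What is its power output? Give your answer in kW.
Convert to SI: W = 104.0 J, t = 9.0 s
P = W/t = 104.0/9.0 = 11.5556 W = 0.01156 kW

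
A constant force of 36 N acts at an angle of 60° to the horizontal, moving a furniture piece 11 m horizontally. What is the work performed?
W = F·d·cosθ = (36)(11)cos(60°) = 198.0 J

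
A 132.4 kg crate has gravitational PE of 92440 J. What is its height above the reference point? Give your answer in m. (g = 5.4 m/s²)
h = PE/(mg) = 92440.0/(132.4·5.4) = 129.3 m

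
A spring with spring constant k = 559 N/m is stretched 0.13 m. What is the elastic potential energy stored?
PE = ½kx² = ½(559)(0.13)² = 4.724 J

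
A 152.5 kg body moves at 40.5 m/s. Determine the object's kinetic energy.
KE = ½mv² = ½(152.5)(40.5)² = 125100 J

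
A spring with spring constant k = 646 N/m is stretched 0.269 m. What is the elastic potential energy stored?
PE = ½kx² = ½(646)(0.269)² = 23.37 J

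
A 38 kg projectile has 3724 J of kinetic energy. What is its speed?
v = √(2·KE/m) = √(2·3724/38) = 14.0 m/s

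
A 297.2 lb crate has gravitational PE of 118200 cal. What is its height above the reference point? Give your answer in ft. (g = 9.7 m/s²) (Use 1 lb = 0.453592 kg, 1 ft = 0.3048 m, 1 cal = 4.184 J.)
Convert to SI: m = 134.808 kg, PE = 494549 J
h = PE/(mg) = 494549/(134.808·9.7) = 378.201 m = 1241 ft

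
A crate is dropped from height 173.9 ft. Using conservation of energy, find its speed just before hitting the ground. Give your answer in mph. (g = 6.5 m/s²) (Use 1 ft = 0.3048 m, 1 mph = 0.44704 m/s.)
Convert to SI: h = 53.0047 m
mgh = ½mv² ⇒ v = √(2gh) = √(2·6.5·53.0047) = 26.25 m/s = 58.72 mph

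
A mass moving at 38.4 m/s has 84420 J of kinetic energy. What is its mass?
m = 2·KE/v² = 2·84420/(38.4)² = 114.5 kg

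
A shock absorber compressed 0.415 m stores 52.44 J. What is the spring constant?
k = 2·PE/x² = 2·52.44/(0.415)² = 609.0 N/m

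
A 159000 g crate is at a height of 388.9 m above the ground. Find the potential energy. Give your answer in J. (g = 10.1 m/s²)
Convert to SI: m = 159.0 kg, h = 388.9 m
PE = mgh = (159.0)(10.1)(388.9) = 624500 J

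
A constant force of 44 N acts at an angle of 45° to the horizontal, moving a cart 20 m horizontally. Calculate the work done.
W = F·d·cosθ = (44)(20)cos(45°) = 622.3 J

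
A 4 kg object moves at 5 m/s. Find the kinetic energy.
KE = ½mv² = ½(4)(5)² = 50.0 J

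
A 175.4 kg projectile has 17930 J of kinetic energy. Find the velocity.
v = √(2·KE/m) = √(2·17930/175.4) = 14.3 m/s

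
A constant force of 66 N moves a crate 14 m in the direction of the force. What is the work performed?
W = F·d = (66)(14) = 924.0 J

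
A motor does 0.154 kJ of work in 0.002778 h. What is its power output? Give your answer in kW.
Convert to SI: W = 154.0 J, t = 10.0008 s
P = W/t = 154.0/10.0008 = 15.3988 W = 0.0154 kW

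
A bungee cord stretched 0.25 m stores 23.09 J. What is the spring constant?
k = 2·PE/x² = 2·23.09/(0.25)² = 738.9 N/m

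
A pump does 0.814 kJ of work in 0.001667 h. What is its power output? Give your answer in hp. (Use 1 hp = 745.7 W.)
Convert to SI: W = 814.0 J, t = 6.0012 s
P = W/t = 814.0/6.0012 = 135.64 W = 0.1819 hp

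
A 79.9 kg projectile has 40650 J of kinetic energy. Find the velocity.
v = √(2·KE/m) = √(2·40650/79.9) = 31.9 m/s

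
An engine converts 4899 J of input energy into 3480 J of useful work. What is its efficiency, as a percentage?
η = W_out/W_in = 3480/4899 = 71.03%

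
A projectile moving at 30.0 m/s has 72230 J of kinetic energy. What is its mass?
m = 2·KE/v² = 2·72230/(30.0)² = 160.5 kg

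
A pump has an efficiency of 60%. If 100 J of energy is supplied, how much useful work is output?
W_out = η·W_in = 0.6·100 = 60.0 J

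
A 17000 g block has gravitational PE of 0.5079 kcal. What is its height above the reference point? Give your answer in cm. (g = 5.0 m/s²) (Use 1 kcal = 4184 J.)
Convert to SI: m = 17.0 kg, PE = 2125.05 J
h = PE/(mg) = 2125.05/(17.0·5.0) = 25.0006 m = 2500 cm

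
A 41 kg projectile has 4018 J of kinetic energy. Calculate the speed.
v = √(2·KE/m) = √(2·4018/41) = 14.0 m/s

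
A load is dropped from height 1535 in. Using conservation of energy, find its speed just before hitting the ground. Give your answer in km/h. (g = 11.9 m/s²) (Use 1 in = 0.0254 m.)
Convert to SI: h = 38.989 m
mgh = ½mv² ⇒ v = √(2gh) = √(2·11.9·38.989) = 30.4621 m/s = 109.7 km/h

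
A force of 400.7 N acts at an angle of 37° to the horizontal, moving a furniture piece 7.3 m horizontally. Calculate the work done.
W = F·d·cosθ = (400.7)(7.3)cos(37°) = 2336 J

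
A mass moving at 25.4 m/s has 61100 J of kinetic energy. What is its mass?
m = 2·KE/v² = 2·61100/(25.4)² = 189.4 kg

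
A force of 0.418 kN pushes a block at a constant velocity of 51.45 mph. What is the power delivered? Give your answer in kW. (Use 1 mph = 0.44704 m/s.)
Convert to SI: F = 418.0 N, v = 23.0002 m/s
P = Fv = (418.0)(23.0002) = 9614.09 W = 9.614 kW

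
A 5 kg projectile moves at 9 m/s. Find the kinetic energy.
KE = ½mv² = ½(5)(9)² = 202.5 J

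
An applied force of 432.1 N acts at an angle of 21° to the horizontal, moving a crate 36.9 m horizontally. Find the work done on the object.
W = F·d·cosθ = (432.1)(36.9)cos(21°) = 14890 J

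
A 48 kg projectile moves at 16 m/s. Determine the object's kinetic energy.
KE = ½mv² = ½(48)(16)² = 6144.0 J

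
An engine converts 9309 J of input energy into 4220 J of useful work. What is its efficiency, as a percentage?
η = W_out/W_in = 4220/9309 = 45.33%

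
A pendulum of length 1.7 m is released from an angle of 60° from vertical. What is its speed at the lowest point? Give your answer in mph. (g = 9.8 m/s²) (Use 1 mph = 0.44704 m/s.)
h = L(1 − cosθ) = 1.7(1 − cos60°) = 0.85 m
v = √(2gh) = √(2·9.8·0.85) = 4.08167 m/s = 9.13 mph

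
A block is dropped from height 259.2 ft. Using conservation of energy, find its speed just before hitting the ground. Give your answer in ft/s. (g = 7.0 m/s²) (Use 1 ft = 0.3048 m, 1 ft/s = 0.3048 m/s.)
Convert to SI: h = 79.0042 m
mgh = ½mv² ⇒ v = √(2gh) = √(2·7.0·79.0042) = 33.2575 m/s = 109.1 ft/s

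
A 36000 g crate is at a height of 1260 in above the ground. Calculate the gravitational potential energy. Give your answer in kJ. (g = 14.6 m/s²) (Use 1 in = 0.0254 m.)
Convert to SI: m = 36.0 kg, h = 32.004 m
PE = mgh = (36.0)(14.6)(32.004) = 16821.3 J = 16.82 kJ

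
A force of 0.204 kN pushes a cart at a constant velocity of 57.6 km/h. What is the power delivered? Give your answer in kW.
Convert to SI: F = 204.0 N, v = 16.0 m/s
P = Fv = (204.0)(16.0) = 3264.0 W = 3.264 kW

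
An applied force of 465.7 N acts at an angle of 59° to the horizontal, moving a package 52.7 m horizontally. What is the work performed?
W = F·d·cosθ = (465.7)(52.7)cos(59°) = 12640 J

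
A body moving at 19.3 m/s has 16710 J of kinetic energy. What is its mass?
m = 2·KE/v² = 2·16710/(19.3)² = 89.72 kg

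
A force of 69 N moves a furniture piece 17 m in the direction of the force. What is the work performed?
W = F·d = (69)(17) = 1173 J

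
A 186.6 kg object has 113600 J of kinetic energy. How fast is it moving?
v = √(2·KE/m) = √(2·113600/186.6) = 34.89 m/s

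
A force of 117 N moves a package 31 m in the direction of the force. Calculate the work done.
W = F·d = (117)(31) = 3627 J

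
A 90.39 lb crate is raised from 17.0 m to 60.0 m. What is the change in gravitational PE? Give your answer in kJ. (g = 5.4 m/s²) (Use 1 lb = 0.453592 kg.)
Convert to SI: m = 41.0002 kg, Δh = 43.0 m
ΔPE = mgΔh = (41.0002)(5.4)(43.0) = 9520.24 J = 9.52 kJ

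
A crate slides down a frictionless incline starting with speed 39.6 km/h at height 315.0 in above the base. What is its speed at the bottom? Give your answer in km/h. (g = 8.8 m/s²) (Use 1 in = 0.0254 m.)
Convert to SI: v₀ = 11.0 m/s, h = 8.001 m
½mv₀² + mgh = ½mv² ⇒ v = √(v₀² + 2gh) = √(11.0² + 2·8.8·8.001) = 16.1808 m/s = 58.25 km/h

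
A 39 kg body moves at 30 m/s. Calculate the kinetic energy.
KE = ½mv² = ½(39)(30)² = 17550.0 J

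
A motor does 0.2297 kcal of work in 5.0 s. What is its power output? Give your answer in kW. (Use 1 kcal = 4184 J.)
Convert to SI: W = 961.065 J, t = 5.0 s
P = W/t = 961.065/5.0 = 192.213 W = 0.1922 kW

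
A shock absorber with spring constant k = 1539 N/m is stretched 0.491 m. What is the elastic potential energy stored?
PE = ½kx² = ½(1539)(0.491)² = 185.5 J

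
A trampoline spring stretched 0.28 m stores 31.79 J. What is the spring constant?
k = 2·PE/x² = 2·31.79/(0.28)² = 811.0 N/m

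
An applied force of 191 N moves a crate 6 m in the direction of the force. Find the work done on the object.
W = F·d = (191)(6) = 1146 J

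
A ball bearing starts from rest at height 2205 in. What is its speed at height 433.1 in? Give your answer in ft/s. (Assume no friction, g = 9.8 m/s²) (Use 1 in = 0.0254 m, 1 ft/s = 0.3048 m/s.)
Convert to SI: h₁−h₂ = 45.0063 m
mgh₁ = mgh₂ + ½mv² ⇒ v = √(2g(h₁−h₂)) = √(2·9.8·45.0063) = 29.7006 m/s = 97.44 ft/s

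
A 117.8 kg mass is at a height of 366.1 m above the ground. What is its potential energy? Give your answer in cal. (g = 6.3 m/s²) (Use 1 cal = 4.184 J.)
PE = mgh = (117.8)(6.3)(366.1) = 271697 J = 64940 cal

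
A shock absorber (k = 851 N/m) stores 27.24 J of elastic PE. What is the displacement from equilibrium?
x = √(2·PE/k) = √(2·27.24/851) = 0.253 m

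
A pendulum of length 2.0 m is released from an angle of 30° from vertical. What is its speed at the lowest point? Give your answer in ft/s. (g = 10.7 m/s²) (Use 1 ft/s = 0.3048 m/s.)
h = L(1 − cosθ) = 2.0(1 − cos30°) = 0.267949 m
v = √(2gh) = √(2·10.7·0.267949) = 2.3946 m/s = 7.856 ft/s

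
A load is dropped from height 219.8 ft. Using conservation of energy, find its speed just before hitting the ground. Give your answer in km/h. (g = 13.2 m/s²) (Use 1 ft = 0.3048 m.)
Convert to SI: h = 66.995 m
mgh = ½mv² ⇒ v = √(2gh) = √(2·13.2·66.995) = 42.0555 m/s = 151.4 km/h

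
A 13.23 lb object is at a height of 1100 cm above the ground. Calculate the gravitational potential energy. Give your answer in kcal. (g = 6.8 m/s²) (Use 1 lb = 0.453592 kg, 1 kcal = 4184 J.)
Convert to SI: m = 6.00102 kg, h = 11.0 m
PE = mgh = (6.00102)(6.8)(11.0) = 448.876 J = 0.1073 kcal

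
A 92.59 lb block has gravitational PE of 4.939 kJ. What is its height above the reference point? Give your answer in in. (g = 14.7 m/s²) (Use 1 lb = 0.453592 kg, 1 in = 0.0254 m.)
Convert to SI: m = 41.9981 kg, PE = 4939.0 J
h = PE/(mg) = 4939.0/(41.9981·14.7) = 8.00004 m = 315.0 in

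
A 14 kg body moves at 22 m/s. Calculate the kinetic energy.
KE = ½mv² = ½(14)(22)² = 3388.0 J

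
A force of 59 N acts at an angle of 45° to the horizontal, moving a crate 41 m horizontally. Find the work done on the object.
W = F·d·cosθ = (59)(41)cos(45°) = 1710 J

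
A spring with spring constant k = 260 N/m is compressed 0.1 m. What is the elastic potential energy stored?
PE = ½kx² = ½(260)(0.1)² = 1.3 J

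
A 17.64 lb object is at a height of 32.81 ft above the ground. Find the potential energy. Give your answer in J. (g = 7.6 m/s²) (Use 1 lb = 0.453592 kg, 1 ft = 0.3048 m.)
Convert to SI: m = 8.00136 kg, h = 10.0005 m
PE = mgh = (8.00136)(7.6)(10.0005) = 608.1 J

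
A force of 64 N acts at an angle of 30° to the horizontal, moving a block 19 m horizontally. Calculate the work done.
W = F·d·cosθ = (64)(19)cos(30°) = 1053 J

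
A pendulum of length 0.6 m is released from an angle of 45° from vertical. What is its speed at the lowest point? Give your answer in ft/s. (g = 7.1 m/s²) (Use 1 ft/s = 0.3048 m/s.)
h = L(1 − cosθ) = 0.6(1 − cos45°) = 0.175736 m
v = √(2gh) = √(2·7.1·0.175736) = 1.5797 m/s = 5.183 ft/s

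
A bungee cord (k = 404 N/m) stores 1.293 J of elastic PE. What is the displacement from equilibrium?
x = √(2·PE/k) = √(2·1.293/404) = 0.08001 m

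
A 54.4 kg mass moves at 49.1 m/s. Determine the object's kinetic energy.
KE = ½mv² = ½(54.4)(49.1)² = 65570 J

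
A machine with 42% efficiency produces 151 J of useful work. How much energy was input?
W_in = W_out/η = 151/0.42 = 359.5 J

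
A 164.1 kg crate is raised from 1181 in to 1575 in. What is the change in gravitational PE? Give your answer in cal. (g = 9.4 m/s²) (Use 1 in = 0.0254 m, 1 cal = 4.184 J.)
Convert to SI: m = 164.1 kg, Δh = 10.0076 m
ΔPE = mgΔh = (164.1)(9.4)(10.0076) = 15437.1 J = 3690 cal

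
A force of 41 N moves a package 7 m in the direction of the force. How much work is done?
W = F·d = (41)(7) = 287.0 J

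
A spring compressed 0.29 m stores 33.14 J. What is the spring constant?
k = 2·PE/x² = 2·33.14/(0.29)² = 788.1 N/m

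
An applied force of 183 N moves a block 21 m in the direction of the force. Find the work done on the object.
W = F·d = (183)(21) = 3843 J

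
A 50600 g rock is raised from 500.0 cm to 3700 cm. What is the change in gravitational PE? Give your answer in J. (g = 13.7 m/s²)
Convert to SI: m = 50.6 kg, Δh = 32.0 m
ΔPE = mgΔh = (50.6)(13.7)(32.0) = 22180 J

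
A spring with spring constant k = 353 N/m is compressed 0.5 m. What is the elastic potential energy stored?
PE = ½kx² = ½(353)(0.5)² = 44.13 J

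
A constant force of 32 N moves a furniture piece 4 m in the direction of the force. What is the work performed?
W = F·d = (32)(4) = 128.0 J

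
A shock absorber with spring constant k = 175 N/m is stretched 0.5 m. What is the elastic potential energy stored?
PE = ½kx² = ½(175)(0.5)² = 21.88 J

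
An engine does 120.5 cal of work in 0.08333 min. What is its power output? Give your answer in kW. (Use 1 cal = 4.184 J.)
Convert to SI: W = 504.172 J, t = 4.9998 s
P = W/t = 504.172/4.9998 = 100.838 W = 0.1008 kW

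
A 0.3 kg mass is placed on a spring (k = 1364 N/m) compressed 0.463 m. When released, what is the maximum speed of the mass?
½kx² = ½mv² ⇒ v = x√(k/m) = (0.463)√(1364/0.3) = 31.22 m/s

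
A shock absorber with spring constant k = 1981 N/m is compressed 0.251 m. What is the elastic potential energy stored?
PE = ½kx² = ½(1981)(0.251)² = 62.4 J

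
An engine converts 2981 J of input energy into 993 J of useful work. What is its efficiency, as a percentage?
η = W_out/W_in = 993/2981 = 33.31%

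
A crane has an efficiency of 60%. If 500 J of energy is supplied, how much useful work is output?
W_out = η·W_in = 0.6·500 = 300.0 J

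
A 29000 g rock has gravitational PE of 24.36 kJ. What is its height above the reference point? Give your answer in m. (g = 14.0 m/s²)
Convert to SI: m = 29.0 kg, PE = 24360.0 J
h = PE/(mg) = 24360.0/(29.0·14.0) = 60.0 m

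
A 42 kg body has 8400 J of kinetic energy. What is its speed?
v = √(2·KE/m) = √(2·8400/42) = 20.0 m/s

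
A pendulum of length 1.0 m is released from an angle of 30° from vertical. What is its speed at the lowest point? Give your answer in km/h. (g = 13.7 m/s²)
h = L(1 − cosθ) = 1.0(1 − cos30°) = 0.133975 m
v = √(2gh) = √(2·13.7·0.133975) = 1.91596 m/s = 6.897 km/h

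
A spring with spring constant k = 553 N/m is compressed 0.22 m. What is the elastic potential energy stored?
PE = ½kx² = ½(553)(0.22)² = 13.38 J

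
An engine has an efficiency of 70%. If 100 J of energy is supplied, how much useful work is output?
W_out = η·W_in = 0.7·100 = 70.0 J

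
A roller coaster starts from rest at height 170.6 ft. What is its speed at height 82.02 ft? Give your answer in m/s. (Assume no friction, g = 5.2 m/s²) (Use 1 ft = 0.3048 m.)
Convert to SI: h₁−h₂ = 26.9992 m
mgh₁ = mgh₂ + ½mv² ⇒ v = √(2g(h₁−h₂)) = √(2·5.2·26.9992) = 16.76 m/s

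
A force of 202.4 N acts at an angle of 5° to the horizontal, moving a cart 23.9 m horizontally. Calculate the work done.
W = F·d·cosθ = (202.4)(23.9)cos(5°) = 4819 J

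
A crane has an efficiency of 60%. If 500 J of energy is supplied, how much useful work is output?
W_out = η·W_in = 0.6·500 = 300.0 J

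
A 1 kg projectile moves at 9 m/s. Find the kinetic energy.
KE = ½mv² = ½(1)(9)² = 40.5 J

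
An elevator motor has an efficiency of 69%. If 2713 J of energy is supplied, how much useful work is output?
W_out = η·W_in = 0.69·2713 = 1871.97 J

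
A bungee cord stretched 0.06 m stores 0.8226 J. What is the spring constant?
k = 2·PE/x² = 2·0.8226/(0.06)² = 457.0 N/m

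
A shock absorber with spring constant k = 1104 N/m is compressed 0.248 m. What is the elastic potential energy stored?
PE = ½kx² = ½(1104)(0.248)² = 33.95 J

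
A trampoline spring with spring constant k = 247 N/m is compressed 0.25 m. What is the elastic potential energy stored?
PE = ½kx² = ½(247)(0.25)² = 7.719 J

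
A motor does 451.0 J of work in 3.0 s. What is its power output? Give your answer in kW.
P = W/t = 451.0/3.0 = 150.333 W = 0.1503 kW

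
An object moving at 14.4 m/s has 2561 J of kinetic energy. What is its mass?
m = 2·KE/v² = 2·2561/(14.4)² = 24.7 kg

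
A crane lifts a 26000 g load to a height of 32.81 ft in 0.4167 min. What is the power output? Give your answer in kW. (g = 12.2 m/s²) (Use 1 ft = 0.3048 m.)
Convert to SI: m = 26.0 kg, h = 10.0005 m, t = 25.002 s
P = mgh/t = (26.0)(12.2)(10.0005)/25.002 = 126.876 W = 0.1269 kW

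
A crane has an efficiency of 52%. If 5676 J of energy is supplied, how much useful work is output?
W_out = η·W_in = 0.52·5676 = 2951.52 J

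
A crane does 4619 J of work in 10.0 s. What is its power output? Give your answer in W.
P = W/t = 4619.0/10.0 = 461.9 W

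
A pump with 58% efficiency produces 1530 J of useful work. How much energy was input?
W_in = W_out/η = 1530/0.58 = 2638 J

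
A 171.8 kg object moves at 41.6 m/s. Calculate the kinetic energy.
KE = ½mv² = ½(171.8)(41.6)² = 148700 J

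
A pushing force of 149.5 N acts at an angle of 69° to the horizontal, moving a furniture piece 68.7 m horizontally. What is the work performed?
W = F·d·cosθ = (149.5)(68.7)cos(69°) = 3681 J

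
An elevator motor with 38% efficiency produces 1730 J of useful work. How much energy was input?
W_in = W_out/η = 1730/0.38 = 4553 J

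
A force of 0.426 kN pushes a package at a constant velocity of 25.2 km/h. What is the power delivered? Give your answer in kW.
Convert to SI: F = 426.0 N, v = 7.0 m/s
P = Fv = (426.0)(7.0) = 2982.0 W = 2.982 kW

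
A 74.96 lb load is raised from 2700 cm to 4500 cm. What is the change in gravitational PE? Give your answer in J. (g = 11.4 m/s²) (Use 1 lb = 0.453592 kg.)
Convert to SI: m = 34.0013 kg, Δh = 18.0 m
ΔPE = mgΔh = (34.0013)(11.4)(18.0) = 6977 J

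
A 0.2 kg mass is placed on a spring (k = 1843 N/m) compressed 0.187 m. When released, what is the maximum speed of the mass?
½kx² = ½mv² ⇒ v = x√(k/m) = (0.187)√(1843/0.2) = 17.95 m/s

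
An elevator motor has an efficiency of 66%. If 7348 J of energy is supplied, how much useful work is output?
W_out = η·W_in = 0.66·7348 = 4849.68 J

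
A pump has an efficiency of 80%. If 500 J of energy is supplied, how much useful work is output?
W_out = η·W_in = 0.8·500 = 400.0 J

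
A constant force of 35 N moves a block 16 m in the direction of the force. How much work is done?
W = F·d = (35)(16) = 560.0 J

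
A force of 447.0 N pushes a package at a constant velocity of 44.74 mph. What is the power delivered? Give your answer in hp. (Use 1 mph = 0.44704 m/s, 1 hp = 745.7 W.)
Convert to SI: F = 447.0 N, v = 20.0006 m/s
P = Fv = (447.0)(20.0006) = 8940.25 W = 11.99 hp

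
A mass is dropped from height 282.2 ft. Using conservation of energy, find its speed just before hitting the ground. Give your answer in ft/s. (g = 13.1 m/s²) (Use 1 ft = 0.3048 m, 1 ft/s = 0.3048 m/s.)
Convert to SI: h = 86.0146 m
mgh = ½mv² ⇒ v = √(2gh) = √(2·13.1·86.0146) = 47.4719 m/s = 155.7 ft/s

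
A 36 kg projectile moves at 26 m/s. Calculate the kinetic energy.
KE = ½mv² = ½(36)(26)² = 12168.0 J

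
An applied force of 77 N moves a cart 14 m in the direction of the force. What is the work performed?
W = F·d = (77)(14) = 1078 J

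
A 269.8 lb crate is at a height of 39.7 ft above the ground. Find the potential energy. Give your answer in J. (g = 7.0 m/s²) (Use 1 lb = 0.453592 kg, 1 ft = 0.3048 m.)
Convert to SI: m = 122.379 kg, h = 12.1006 m
PE = mgh = (122.379)(7.0)(12.1006) = 10370 J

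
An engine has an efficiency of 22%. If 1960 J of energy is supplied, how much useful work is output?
W_out = η·W_in = 0.22·1960 = 431.2 J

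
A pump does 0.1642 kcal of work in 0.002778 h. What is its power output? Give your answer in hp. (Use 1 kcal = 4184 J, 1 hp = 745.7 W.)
Convert to SI: W = 687.013 J, t = 10.0008 s
P = W/t = 687.013/10.0008 = 68.6958 W = 0.09212 hp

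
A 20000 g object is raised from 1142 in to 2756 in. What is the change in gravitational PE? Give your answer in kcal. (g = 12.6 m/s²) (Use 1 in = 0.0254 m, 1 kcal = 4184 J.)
Convert to SI: m = 20.0 kg, Δh = 40.9956 m
ΔPE = mgΔh = (20.0)(12.6)(40.9956) = 10330.9 J = 2.469 kcal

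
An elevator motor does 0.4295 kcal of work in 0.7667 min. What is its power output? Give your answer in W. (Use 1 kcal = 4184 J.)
Convert to SI: W = 1797.03 J, t = 46.002 s
P = W/t = 1797.03/46.002 = 39.06 W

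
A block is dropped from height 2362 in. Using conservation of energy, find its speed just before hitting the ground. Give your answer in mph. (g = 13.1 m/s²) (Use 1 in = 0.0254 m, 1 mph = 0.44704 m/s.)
Convert to SI: h = 59.9948 m
mgh = ½mv² ⇒ v = √(2gh) = √(2·13.1·59.9948) = 39.6467 m/s = 88.69 mph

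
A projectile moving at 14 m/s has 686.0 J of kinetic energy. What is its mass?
m = 2·KE/v² = 2·686.0/(14)² = 7.0 kg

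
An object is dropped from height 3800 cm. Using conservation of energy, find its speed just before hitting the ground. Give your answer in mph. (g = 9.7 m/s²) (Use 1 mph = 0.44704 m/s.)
Convert to SI: h = 38.0 m
mgh = ½mv² ⇒ v = √(2gh) = √(2·9.7·38.0) = 27.1514 m/s = 60.74 mph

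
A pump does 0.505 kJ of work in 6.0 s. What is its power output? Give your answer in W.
Convert to SI: W = 505.0 J, t = 6.0 s
P = W/t = 505.0/6.0 = 84.17 W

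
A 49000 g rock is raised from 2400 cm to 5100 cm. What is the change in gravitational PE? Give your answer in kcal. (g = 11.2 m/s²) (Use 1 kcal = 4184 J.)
Convert to SI: m = 49.0 kg, Δh = 27.0 m
ΔPE = mgΔh = (49.0)(11.2)(27.0) = 14817.6 J = 3.541 kcal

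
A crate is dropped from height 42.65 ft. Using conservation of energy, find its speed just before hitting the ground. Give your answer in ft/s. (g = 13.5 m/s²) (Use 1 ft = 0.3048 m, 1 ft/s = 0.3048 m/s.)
Convert to SI: h = 12.9997 m
mgh = ½mv² ⇒ v = √(2gh) = √(2·13.5·12.9997) = 18.7348 m/s = 61.47 ft/s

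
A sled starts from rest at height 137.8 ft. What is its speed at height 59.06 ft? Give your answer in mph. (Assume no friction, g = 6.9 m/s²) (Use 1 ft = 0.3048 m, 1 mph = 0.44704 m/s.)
Convert to SI: h₁−h₂ = 24.0 m
mgh₁ = mgh₂ + ½mv² ⇒ v = √(2g(h₁−h₂)) = √(2·6.9·24.0) = 18.1989 m/s = 40.71 mph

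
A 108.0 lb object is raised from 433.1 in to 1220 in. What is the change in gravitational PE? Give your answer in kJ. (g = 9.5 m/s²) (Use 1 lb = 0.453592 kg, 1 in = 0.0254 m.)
Convert to SI: m = 48.9879 kg, Δh = 19.9873 m
ΔPE = mgΔh = (48.9879)(9.5)(19.9873) = 9301.78 J = 9.302 kJ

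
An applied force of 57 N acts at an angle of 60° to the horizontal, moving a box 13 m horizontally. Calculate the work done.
W = F·d·cosθ = (57)(13)cos(60°) = 370.5 J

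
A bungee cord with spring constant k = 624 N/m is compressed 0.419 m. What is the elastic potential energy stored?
PE = ½kx² = ½(624)(0.419)² = 54.78 J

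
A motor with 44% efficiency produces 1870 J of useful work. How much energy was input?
W_in = W_out/η = 1870/0.44 = 4250 J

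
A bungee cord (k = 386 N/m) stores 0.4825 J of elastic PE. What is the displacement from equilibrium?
x = √(2·PE/k) = √(2·0.4825/386) = 0.05 m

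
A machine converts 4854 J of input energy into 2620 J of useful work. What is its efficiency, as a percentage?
η = W_out/W_in = 2620/4854 = 53.98%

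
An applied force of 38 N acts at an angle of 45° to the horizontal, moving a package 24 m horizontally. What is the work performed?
W = F·d·cosθ = (38)(24)cos(45°) = 644.9 J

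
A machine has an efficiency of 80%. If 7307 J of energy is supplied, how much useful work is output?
W_out = η·W_in = 0.8·7307 = 5845.6 J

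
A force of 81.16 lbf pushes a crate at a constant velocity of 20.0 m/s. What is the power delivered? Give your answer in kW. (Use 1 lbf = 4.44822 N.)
Convert to SI: F = 361.018 N, v = 20.0 m/s
P = Fv = (361.018)(20.0) = 7220.35 W = 7.22 kW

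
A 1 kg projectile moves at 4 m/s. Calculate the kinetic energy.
KE = ½mv² = ½(1)(4)² = 8.0 J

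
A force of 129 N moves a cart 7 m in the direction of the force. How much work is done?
W = F·d = (129)(7) = 903.0 J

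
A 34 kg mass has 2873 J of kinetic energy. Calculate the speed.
v = √(2·KE/m) = √(2·2873/34) = 13.0 m/s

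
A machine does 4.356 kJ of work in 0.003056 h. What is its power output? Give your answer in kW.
Convert to SI: W = 4356.0 J, t = 11.0016 s
P = W/t = 4356.0/11.0016 = 395.942 W = 0.3959 kW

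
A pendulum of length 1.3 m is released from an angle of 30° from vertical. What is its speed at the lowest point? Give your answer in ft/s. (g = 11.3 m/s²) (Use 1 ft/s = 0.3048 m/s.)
h = L(1 − cosθ) = 1.3(1 − cos30°) = 0.174167 m
v = √(2gh) = √(2·11.3·0.174167) = 1.98398 m/s = 6.509 ft/s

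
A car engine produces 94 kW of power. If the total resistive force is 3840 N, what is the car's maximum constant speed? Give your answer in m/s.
P = Fv ⇒ v = P/F = 94000 W/3840.0 N = 24.48 m/s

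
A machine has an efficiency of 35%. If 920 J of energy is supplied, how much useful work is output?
W_out = η·W_in = 0.35·920 = 322.0 J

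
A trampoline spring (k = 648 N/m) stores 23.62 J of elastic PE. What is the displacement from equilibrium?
x = √(2·PE/k) = √(2·23.62/648) = 0.27 m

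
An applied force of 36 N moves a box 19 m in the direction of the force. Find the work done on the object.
W = F·d = (36)(19) = 684.0 J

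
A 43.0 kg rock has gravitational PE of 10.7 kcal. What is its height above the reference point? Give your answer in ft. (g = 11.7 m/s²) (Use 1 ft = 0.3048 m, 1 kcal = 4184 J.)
Convert to SI: m = 43.0 kg, PE = 44768.8 J
h = PE/(mg) = 44768.8/(43.0·11.7) = 88.9859 m = 291.9 ft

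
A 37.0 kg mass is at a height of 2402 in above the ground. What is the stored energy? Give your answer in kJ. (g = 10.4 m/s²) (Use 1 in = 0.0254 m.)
Convert to SI: m = 37.0 kg, h = 61.0108 m
PE = mgh = (37.0)(10.4)(61.0108) = 23477.0 J = 23.48 kJ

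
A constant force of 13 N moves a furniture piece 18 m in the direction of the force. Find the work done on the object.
W = F·d = (13)(18) = 234.0 J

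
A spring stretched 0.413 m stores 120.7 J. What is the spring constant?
k = 2·PE/x² = 2·120.7/(0.413)² = 1415 N/m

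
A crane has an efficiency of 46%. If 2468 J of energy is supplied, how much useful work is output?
W_out = η·W_in = 0.46·2468 = 1135.28 J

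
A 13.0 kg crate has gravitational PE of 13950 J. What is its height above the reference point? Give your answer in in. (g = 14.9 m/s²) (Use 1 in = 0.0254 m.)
h = PE/(mg) = 13950.0/(13.0·14.9) = 72.0186 m = 2835 in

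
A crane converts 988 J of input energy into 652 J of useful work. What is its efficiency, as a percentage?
η = W_out/W_in = 652/988 = 65.99%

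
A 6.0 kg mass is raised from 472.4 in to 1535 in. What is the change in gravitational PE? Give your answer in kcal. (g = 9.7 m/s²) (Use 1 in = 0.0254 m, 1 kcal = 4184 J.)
Convert to SI: m = 6.0 kg, Δh = 26.99 m
ΔPE = mgΔh = (6.0)(9.7)(26.99) = 1570.82 J = 0.3754 kcal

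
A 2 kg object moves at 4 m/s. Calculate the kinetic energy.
KE = ½mv² = ½(2)(4)² = 16.0 J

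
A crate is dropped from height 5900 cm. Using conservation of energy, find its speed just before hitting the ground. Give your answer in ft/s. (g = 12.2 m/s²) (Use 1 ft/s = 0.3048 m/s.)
Convert to SI: h = 59.0 m
mgh = ½mv² ⇒ v = √(2gh) = √(2·12.2·59.0) = 37.9421 m/s = 124.5 ft/s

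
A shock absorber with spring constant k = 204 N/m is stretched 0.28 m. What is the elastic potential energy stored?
PE = ½kx² = ½(204)(0.28)² = 7.997 J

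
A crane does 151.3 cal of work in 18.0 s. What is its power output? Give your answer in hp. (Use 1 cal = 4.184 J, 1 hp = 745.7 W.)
Convert to SI: W = 633.039 J, t = 18.0 s
P = W/t = 633.039/18.0 = 35.1688 W = 0.04716 hp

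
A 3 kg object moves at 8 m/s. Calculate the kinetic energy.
KE = ½mv² = ½(3)(8)² = 96.0 J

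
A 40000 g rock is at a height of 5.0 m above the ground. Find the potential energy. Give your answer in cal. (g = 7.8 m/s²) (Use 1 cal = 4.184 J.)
Convert to SI: m = 40.0 kg, h = 5.0 m
PE = mgh = (40.0)(7.8)(5.0) = 1560.0 J = 372.8 cal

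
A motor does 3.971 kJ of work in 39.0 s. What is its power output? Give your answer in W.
Convert to SI: W = 3971.0 J, t = 39.0 s
P = W/t = 3971.0/39.0 = 101.8 W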